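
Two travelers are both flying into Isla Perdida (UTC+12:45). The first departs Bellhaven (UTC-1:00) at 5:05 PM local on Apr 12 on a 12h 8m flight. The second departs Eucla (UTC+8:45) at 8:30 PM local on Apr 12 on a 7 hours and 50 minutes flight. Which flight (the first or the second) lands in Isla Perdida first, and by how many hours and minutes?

Flight 1 in UTC: 5:05 PM + 1:00 = 6:05 PM on Apr 12.
+12 hours 8 minutes → arrive 6:13 AM UTC on Apr 13.
Flight 2 in UTC: 8:30 PM − 8:45 = 11:45 AM on Apr 12.
+7 hours and 50 minutes → arrive 7:35 PM UTC on Apr 12.
Flight 2 lands earlier by 10 hours 38 minutes.

the second, by 10 hours 38 minutes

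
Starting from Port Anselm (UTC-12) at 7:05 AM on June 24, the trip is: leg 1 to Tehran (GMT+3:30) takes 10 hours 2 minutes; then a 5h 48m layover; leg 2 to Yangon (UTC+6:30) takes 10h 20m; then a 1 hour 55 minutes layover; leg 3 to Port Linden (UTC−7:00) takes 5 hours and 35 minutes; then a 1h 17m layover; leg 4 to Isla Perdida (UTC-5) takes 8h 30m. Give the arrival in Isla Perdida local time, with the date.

9:32 AM on Jun 26

Convert departure to UTC: 7:05 AM + 12:00 = 7:05 PM UTC on Jun 24.
Add 10 hours and 2 minutes leg 1 → 5:07 AM UTC (Jun 25).
Add 5 hours 48 minutes layover in Tehran → 10:55 AM UTC.
Add 10 hours and 20 minutes leg 2 → 9:15 PM UTC.
Add 1 hour 55 minutes layover in Yangon → 11:10 PM UTC.
Add 5 hours and 35 minutes leg 3 → 4:45 AM UTC (Jun 26).
Add 1 hour 17 minutes layover in Port Linden → 6:02 AM UTC.
Add 8 hours 30 minutes leg 4 → 2:32 PM UTC.
Isla Perdida is UTC−5:00, so local arrival = 2:32 PM − 5:00 = 9:32 AM on Jun 26.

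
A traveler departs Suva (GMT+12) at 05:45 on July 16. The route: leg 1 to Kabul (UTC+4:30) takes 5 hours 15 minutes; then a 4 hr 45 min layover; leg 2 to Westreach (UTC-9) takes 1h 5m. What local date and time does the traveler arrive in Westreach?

Convert departure to UTC: 05:45 − 12:00 = 17:45 UTC on Jul 15.
Add 5 hours and 15 minutes leg 1 → 23:00 UTC.
Add 4 hours 45 minutes layover in Kabul → 03:45 UTC (Jul 16).
Add 1 hour 5 minutes leg 2 → 04:50 UTC.
Westreach is UTC−9:00, so local arrival = 04:50 − 9:00 = 19:50 on Jul 15.

19:50 on July 15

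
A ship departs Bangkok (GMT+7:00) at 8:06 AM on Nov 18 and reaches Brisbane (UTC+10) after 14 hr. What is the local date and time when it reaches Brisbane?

Convert departure to UTC: 8:06 AM − 7:00 = 1:06 AM UTC on Nov 18.
Add 14 hours travel time → 3:06 PM UTC.
Brisbane is UTC+10:00, so local arrival = 3:06 PM + 10:00 = 1:06 AM on Nov 19.

1:06 AM on November 19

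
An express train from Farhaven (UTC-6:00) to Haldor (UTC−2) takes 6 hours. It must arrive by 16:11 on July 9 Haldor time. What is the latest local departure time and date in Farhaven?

Target arrival in UTC: 16:11 + 2:00 = 18:11 on Jul 9.
Subtract 6 hours → departure 12:11 UTC on Jul 9.
Farhaven is UTC−6:00: 12:11 − 6:00 = 06:11 on Jul 9.

06:11 on July 9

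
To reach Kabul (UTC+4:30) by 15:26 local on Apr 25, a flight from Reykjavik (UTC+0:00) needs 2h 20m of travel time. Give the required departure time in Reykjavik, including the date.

08:36 on April 25

Target arrival in UTC: 15:26 − 4:30 = 10:56 on Apr 25.
Subtract 2 hours 20 minutes → departure 08:36 UTC on Apr 25.
Reykjavik is UTC+0, so departure is 08:36 on Apr 25.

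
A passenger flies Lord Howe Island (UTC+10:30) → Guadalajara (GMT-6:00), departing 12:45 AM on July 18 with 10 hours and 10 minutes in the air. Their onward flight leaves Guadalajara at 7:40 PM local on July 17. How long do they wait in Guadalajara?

Convert departure to UTC: 12:45 AM − 10:30 = 2:15 PM UTC on Jul 17.
Add 10 hours and 10 minutes flight time → 12:25 AM UTC (Jul 18).
Guadalajara is UTC−6:00, so local arrival = 12:25 AM − 6:00 = 6:25 PM on Jul 17.
Layover = 7:40 PM − 6:25 PM = 1 hour 15 minutes.

1 hour 15 minutes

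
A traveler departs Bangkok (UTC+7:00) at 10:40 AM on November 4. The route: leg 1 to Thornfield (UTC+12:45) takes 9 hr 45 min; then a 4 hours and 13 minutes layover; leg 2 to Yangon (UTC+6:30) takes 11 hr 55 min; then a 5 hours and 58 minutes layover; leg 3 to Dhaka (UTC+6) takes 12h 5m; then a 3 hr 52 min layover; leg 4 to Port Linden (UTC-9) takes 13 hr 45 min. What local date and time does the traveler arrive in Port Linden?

8:13 AM on November 6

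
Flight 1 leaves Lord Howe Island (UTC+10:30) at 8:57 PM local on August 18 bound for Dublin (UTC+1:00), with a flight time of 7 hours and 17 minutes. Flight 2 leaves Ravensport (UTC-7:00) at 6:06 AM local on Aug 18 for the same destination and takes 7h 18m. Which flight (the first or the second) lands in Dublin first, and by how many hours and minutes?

the first, by 2 hours 40 minutes

Flight 1 in UTC: 8:57 PM − 10:30 = 10:27 AM on Aug 18.
+7 hours 17 minutes → arrive 5:44 PM UTC on Aug 18.
Flight 2 in UTC: 6:06 AM + 7:00 = 1:06 PM on Aug 18.
+7 hours and 18 minutes → arrive 8:24 PM UTC on Aug 18.
Flight 1 lands earlier by 2 hours 40 minutes.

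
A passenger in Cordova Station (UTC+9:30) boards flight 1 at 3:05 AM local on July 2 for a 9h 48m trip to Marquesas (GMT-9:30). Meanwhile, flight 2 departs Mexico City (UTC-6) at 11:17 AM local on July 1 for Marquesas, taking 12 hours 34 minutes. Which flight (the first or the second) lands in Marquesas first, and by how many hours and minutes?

Flight 1 in UTC: 3:05 AM − 9:30 = 5:35 PM on Jul 1.
+9 hours and 48 minutes → arrive 3:23 AM UTC on Jul 2.
Flight 2 in UTC: 11:17 AM + 6:00 = 5:17 PM on Jul 1.
+12 hours and 34 minutes → arrive 5:51 AM UTC on Jul 2.
Flight 1 lands earlier by 2 hours 28 minutes.

the first, by 2 hours 28 minutes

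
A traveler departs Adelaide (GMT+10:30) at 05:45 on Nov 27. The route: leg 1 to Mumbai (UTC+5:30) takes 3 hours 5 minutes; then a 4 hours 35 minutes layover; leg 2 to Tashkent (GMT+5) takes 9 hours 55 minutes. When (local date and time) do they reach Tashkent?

Convert departure to UTC: 05:45 − 10:30 = 19:15 UTC on Nov 26.
Add 3 hours 5 minutes leg 1 → 22:20 UTC.
Add 4 hours and 35 minutes layover in Mumbai → 02:55 UTC (Nov 27).
Add 9 hours and 55 minutes leg 2 → 12:50 UTC.
Tashkent is UTC+5:00, so local arrival = 12:50 + 5:00 = 17:50 on Nov 27.

17:50 on Nov 27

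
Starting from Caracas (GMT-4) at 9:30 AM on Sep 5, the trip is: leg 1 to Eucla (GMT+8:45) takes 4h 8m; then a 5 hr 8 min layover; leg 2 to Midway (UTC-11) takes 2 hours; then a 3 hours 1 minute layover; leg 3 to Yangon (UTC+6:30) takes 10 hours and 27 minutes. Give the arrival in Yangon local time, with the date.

8:44 PM on September 6

Convert departure to UTC: 9:30 AM + 4:00 = 1:30 PM UTC on Sep 5.
Add 4 hours and 8 minutes leg 1 → 5:38 PM UTC.
Add 5 hours and 8 minutes layover in Eucla → 10:46 PM UTC.
Add 2 hours leg 2 → 12:46 AM UTC (Sep 6).
Add 3 hours 1 minute layover in Midway → 3:47 AM UTC.
Add 10 hours 27 minutes leg 3 → 2:14 PM UTC.
Yangon is UTC+6:30, so local arrival = 2:14 PM + 6:30 = 8:44 PM on Sep 6.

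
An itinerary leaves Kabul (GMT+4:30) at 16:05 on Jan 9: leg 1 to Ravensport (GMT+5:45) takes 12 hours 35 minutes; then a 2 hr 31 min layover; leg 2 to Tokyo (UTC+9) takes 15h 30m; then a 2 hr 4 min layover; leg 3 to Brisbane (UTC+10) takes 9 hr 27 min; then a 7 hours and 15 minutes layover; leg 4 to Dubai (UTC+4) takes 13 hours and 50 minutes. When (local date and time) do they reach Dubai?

Convert departure to UTC: 16:05 − 4:30 = 11:35 UTC on Jan 9.
Add 12 hours 35 minutes leg 1 → 00:10 UTC (Jan 10).
Add 2 hours 31 minutes layover in Ravensport → 02:41 UTC.
Add 15 hours 30 minutes leg 2 → 18:11 UTC.
Add 2 hours and 4 minutes layover in Tokyo → 20:15 UTC.
Add 9 hours 27 minutes leg 3 → 05:42 UTC (Jan 11).
Add 7 hours and 15 minutes layover in Brisbane → 12:57 UTC.
Add 13 hours and 50 minutes leg 4 → 02:47 UTC (Jan 12).
Dubai is UTC+4:00, so local arrival = 02:47 + 4:00 = 06:47 on Jan 12.

06:47 on January 12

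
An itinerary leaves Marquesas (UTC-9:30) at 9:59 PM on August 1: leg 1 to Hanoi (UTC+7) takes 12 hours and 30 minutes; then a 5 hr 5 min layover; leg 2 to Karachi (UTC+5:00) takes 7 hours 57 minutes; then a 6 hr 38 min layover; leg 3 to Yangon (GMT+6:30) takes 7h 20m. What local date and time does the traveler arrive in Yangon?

Convert departure to UTC: 9:59 PM + 9:30 = 7:29 AM UTC on Aug 2.
Add 12 hours 30 minutes leg 1 → 7:59 PM UTC.
Add 5 hours 5 minutes layover in Hanoi → 1:04 AM UTC (Aug 3).
Add 7 hours and 57 minutes leg 2 → 9:01 AM UTC.
Add 6 hours 38 minutes layover in Karachi → 3:39 PM UTC.
Add 7 hours and 20 minutes leg 3 → 10:59 PM UTC.
Yangon is UTC+6:30, so local arrival = 10:59 PM + 6:30 = 5:29 AM on Aug 4.

5:29 AM on Aug 4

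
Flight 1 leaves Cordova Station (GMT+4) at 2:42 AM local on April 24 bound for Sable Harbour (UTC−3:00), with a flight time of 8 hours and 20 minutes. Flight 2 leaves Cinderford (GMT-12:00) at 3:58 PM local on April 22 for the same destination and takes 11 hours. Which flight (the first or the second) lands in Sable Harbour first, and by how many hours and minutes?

the second, by 16 hours 4 minutes

Flight 1 in UTC: 2:42 AM − 4:00 = 10:42 PM on Apr 23.
+8 hours and 20 minutes → arrive 7:02 AM UTC on Apr 24.
Flight 2 in UTC: 3:58 PM + 12:00 = 3:58 AM on Apr 23.
+11 hours → arrive 2:58 PM UTC on Apr 23.
Flight 2 lands earlier by 16 hours 4 minutes.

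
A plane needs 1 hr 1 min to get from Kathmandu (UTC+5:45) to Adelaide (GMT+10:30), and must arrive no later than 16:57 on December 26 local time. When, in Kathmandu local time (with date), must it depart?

Target arrival in UTC: 16:57 − 10:30 = 06:27 on Dec 26.
Subtract 1 hour and 1 minute → departure 05:26 UTC on Dec 26.
Kathmandu is UTC+5:45: 05:26 + 5:45 = 11:11 on Dec 26.

11:11 on Dec 26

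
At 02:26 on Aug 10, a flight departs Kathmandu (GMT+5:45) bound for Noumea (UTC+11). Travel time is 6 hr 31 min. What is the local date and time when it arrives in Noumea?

14:12 on August 10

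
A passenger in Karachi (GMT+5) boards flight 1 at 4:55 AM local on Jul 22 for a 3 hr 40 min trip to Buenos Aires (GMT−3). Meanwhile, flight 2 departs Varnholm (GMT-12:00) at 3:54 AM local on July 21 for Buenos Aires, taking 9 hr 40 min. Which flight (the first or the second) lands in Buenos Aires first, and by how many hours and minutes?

Flight 1 in UTC: 4:55 AM − 5:00 = 11:55 PM on Jul 21.
+3 hours and 40 minutes → arrive 3:35 AM UTC on Jul 22.
Flight 2 in UTC: 3:54 AM + 12:00 = 3:54 PM on Jul 21.
+9 hours 40 minutes → arrive 1:34 AM UTC on Jul 22.
Flight 2 lands earlier by 2 hours 1 minute.

the second, by 2 hours 1 minute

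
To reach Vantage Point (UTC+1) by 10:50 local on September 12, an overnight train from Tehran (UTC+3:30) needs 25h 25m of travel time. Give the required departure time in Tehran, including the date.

Target arrival in UTC: 10:50 − 1:00 = 09:50 on Sep 12.
Subtract 25 hours 25 minutes → departure 08:25 UTC on Sep 11.
Tehran is UTC+3:30: 08:25 + 3:30 = 11:55 on Sep 11.

11:55 on Sep 11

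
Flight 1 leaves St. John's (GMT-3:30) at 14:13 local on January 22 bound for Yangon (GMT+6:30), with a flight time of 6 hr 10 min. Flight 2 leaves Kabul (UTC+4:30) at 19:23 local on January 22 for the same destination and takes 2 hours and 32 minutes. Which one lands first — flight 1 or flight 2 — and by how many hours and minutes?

Flight 1 in UTC: 14:13 + 3:30 = 17:43 on Jan 22.
+6 hours 10 minutes → arrive 23:53 UTC on Jan 22.
Flight 2 in UTC: 19:23 − 4:30 = 14:53 on Jan 22.
+2 hours 32 minutes → arrive 17:25 UTC on Jan 22.
Flight 2 lands earlier by 6 hours 28 minutes.

the second, by 6 hours 28 minutes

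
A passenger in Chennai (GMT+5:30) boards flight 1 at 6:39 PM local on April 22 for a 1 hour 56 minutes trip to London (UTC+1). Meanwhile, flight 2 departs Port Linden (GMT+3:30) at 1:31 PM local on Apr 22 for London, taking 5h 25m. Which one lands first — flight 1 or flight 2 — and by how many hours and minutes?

Flight 1 in UTC: 6:39 PM − 5:30 = 1:09 PM on Apr 22.
+1 hour 56 minutes → arrive 3:05 PM UTC on Apr 22.
Flight 2 in UTC: 1:31 PM − 3:30 = 10:01 AM on Apr 22.
+5 hours 25 minutes → arrive 3:26 PM UTC on Apr 22.
Flight 1 lands earlier by 21 minutes.

the first, by 21 minutes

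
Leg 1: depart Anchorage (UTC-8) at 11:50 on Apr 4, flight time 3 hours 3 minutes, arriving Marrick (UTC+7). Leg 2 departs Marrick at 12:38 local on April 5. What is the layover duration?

Convert departure to UTC: 11:50 + 8:00 = 19:50 UTC on Apr 4.
Add 3 hours and 3 minutes flight time → 22:53 UTC.
Marrick is UTC+7:00, so local arrival = 22:53 + 7:00 = 05:53 on Apr 5.
Layover = 12:38 − 05:53 = 6 hours 45 minutes.

6 hours 45 minutes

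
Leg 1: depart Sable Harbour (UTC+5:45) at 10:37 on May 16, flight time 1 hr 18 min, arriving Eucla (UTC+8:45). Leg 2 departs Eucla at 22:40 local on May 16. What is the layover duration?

7 hours 45 minutes

Convert departure to UTC: 10:37 − 5:45 = 04:52 UTC on May 16.
Add 1 hour 18 minutes flight time → 06:10 UTC.
Eucla is UTC+8:45, so local arrival = 06:10 + 8:45 = 14:55 on May 16.
Layover = 22:40 − 14:55 = 7 hours 45 minutes.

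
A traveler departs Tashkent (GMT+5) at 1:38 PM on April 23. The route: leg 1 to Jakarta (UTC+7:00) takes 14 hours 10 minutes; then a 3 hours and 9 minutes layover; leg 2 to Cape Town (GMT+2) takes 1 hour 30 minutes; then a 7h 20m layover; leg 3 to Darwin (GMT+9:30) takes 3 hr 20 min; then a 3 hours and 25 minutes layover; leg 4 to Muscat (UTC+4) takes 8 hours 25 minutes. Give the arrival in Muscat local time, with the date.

Convert departure to UTC: 1:38 PM − 5:00 = 8:38 AM UTC on Apr 23.
Add 14 hours 10 minutes leg 1 → 10:48 PM UTC.
Add 3 hours 9 minutes layover in Jakarta → 1:57 AM UTC (Apr 24).
Add 1 hour and 30 minutes leg 2 → 3:27 AM UTC.
Add 7 hours 20 minutes layover in Cape Town → 10:47 AM UTC.
Add 3 hours 20 minutes leg 3 → 2:07 PM UTC.
Add 3 hours 25 minutes layover in Darwin → 5:32 PM UTC.
Add 8 hours and 25 minutes leg 4 → 1:57 AM UTC (Apr 25).
Muscat is UTC+4:00, so local arrival = 1:57 AM + 4:00 = 5:57 AM on Apr 25.

5:57 AM on Apr 25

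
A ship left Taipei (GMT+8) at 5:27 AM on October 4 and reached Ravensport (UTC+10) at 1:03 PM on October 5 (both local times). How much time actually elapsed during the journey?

29 hours 36 minutes

Departure in UTC: 5:27 AM − 8:00 = 9:27 PM on Oct 3.
Arrival in UTC: 1:03 PM − 10:00 = 3:03 AM on Oct 5.
Elapsed = 3:03 AM − 9:27 PM (+2 days) = 29 hours 36 minutes.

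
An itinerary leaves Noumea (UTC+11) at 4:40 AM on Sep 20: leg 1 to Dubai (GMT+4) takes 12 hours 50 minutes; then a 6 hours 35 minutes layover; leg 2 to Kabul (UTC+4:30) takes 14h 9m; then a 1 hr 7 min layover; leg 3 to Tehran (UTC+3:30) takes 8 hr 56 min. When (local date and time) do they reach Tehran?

Convert departure to UTC: 4:40 AM − 11:00 = 5:40 PM UTC on Sep 19.
Add 12 hours and 50 minutes leg 1 → 6:30 AM UTC (Sep 20).
Add 6 hours 35 minutes layover in Dubai → 1:05 PM UTC.
Add 14 hours 9 minutes leg 2 → 3:14 AM UTC (Sep 21).
Add 1 hour and 7 minutes layover in Kabul → 4:21 AM UTC.
Add 8 hours 56 minutes leg 3 → 1:17 PM UTC.
Tehran is UTC+3:30, so local arrival = 1:17 PM + 3:30 = 4:47 PM on Sep 21.

4:47 PM on September 21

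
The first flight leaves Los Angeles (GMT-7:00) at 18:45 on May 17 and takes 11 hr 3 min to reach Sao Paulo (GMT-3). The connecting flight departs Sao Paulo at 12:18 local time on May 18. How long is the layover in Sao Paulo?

Convert departure to UTC: 18:45 + 7:00 = 01:45 UTC on May 18.
Add 11 hours 3 minutes flight time → 12:48 UTC.
Sao Paulo is UTC−3:00, so local arrival = 12:48 − 3:00 = 09:48 on May 18.
Layover = 12:18 − 09:48 = 2 hours 30 minutes.

2 hours 30 minutes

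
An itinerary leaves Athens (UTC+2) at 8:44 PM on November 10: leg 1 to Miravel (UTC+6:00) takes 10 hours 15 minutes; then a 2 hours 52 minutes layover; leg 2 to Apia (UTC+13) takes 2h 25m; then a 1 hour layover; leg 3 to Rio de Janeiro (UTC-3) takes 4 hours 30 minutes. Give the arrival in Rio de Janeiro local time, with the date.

Convert departure to UTC: 8:44 PM − 2:00 = 6:44 PM UTC on Nov 10.
Add 10 hours 15 minutes leg 1 → 4:59 AM UTC (Nov 11).
Add 2 hours and 52 minutes layover in Miravel → 7:51 AM UTC.
Add 2 hours 25 minutes leg 2 → 10:16 AM UTC.
Add 1 hour layover in Apia → 11:16 AM UTC.
Add 4 hours and 30 minutes leg 3 → 3:46 PM UTC.
Rio de Janeiro is UTC−3:00, so local arrival = 3:46 PM − 3:00 = 12:46 PM on Nov 11.

12:46 PM on November 11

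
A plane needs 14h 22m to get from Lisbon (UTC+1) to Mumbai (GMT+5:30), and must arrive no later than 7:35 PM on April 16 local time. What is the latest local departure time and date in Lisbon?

Target arrival in UTC: 7:35 PM − 5:30 = 2:05 PM on Apr 16.
Subtract 14 hours 22 minutes → departure 11:43 PM UTC on Apr 15.
Lisbon is UTC+1:00: 11:43 PM + 1:00 = 12:43 AM on Apr 16.

12:43 AM on April 16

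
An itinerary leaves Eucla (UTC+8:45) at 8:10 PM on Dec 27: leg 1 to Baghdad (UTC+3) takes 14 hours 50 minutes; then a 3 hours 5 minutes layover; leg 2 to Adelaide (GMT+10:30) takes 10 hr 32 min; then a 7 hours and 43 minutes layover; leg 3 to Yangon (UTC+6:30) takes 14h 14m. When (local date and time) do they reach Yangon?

8:19 PM on December 29

Convert departure to UTC: 8:10 PM − 8:45 = 11:25 AM UTC on Dec 27.
Add 14 hours and 50 minutes leg 1 → 2:15 AM UTC (Dec 28).
Add 3 hours and 5 minutes layover in Baghdad → 5:20 AM UTC.
Add 10 hours and 32 minutes leg 2 → 3:52 PM UTC.
Add 7 hours and 43 minutes layover in Adelaide → 11:35 PM UTC.
Add 14 hours and 14 minutes leg 3 → 1:49 PM UTC (Dec 29).
Yangon is UTC+6:30, so local arrival = 1:49 PM + 6:30 = 8:19 PM on Dec 29.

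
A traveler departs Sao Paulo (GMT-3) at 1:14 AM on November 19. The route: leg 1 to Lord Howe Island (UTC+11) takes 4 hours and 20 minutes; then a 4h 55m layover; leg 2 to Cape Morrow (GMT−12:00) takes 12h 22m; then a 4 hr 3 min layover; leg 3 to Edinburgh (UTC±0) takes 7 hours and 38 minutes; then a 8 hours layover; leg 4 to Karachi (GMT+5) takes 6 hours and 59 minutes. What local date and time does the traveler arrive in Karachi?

Convert departure to UTC: 1:14 AM + 3:00 = 4:14 AM UTC on Nov 19.
Add 4 hours 20 minutes leg 1 → 8:34 AM UTC.
Add 4 hours 55 minutes layover in Lord Howe Island → 1:29 PM UTC.
Add 12 hours and 22 minutes leg 2 → 1:51 AM UTC (Nov 20).
Add 4 hours 3 minutes layover in Cape Morrow → 5:54 AM UTC.
Add 7 hours 38 minutes leg 3 → 1:32 PM UTC.
Add 8 hours layover in Edinburgh → 9:32 PM UTC.
Add 6 hours 59 minutes leg 4 → 4:31 AM UTC (Nov 21).
Karachi is UTC+5:00, so local arrival = 4:31 AM + 5:00 = 9:31 AM on Nov 21.

9:31 AM on November 21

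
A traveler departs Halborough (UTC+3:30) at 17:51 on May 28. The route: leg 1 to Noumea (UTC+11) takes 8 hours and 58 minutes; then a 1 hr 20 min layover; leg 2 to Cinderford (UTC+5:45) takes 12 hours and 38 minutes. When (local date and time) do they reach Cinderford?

19:02 on May 29

Convert departure to UTC: 17:51 − 3:30 = 14:21 UTC on May 28.
Add 8 hours and 58 minutes leg 1 → 23:19 UTC.
Add 1 hour and 20 minutes layover in Noumea → 00:39 UTC (May 29).
Add 12 hours 38 minutes leg 2 → 13:17 UTC.
Cinderford is UTC+5:45, so local arrival = 13:17 + 5:45 = 19:02 on May 29.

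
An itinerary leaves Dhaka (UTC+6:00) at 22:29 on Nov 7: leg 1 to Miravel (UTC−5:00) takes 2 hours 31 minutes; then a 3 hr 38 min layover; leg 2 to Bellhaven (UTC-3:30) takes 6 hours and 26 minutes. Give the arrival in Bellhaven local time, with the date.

Convert departure to UTC: 22:29 − 6:00 = 16:29 UTC on Nov 7.
Add 2 hours 31 minutes leg 1 → 19:00 UTC.
Add 3 hours 38 minutes layover in Miravel → 22:38 UTC.
Add 6 hours 26 minutes leg 2 → 05:04 UTC (Nov 8).
Bellhaven is UTC−3:30, so local arrival = 05:04 − 3:30 = 01:34 on Nov 8.

01:34 on November 8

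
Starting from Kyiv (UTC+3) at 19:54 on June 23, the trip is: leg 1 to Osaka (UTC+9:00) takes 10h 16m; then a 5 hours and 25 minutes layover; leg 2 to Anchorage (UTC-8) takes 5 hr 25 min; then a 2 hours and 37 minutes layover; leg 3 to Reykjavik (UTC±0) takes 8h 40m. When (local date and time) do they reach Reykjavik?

01:17 on June 25

Convert departure to UTC: 19:54 − 3:00 = 16:54 UTC on Jun 23.
Add 10 hours and 16 minutes leg 1 → 03:10 UTC (Jun 24).
Add 5 hours and 25 minutes layover in Osaka → 08:35 UTC.
Add 5 hours 25 minutes leg 2 → 14:00 UTC.
Add 2 hours 37 minutes layover in Anchorage → 16:37 UTC.
Add 8 hours 40 minutes leg 3 → 01:17 UTC (Jun 25).
Reykjavik is UTC+0, so local arrival is the same: 01:17 on Jun 25.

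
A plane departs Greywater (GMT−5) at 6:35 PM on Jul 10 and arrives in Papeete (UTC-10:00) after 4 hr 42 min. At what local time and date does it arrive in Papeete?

Convert departure to UTC: 6:35 PM + 5:00 = 11:35 PM UTC on Jul 10.
Add 4 hours 42 minutes travel time → 4:17 AM UTC (Jul 11).
Papeete is UTC−10:00, so local arrival = 4:17 AM − 10:00 = 6:17 PM on Jul 10.

6:17 PM on July 10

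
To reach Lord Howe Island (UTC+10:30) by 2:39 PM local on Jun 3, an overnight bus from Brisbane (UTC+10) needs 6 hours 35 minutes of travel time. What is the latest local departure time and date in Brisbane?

7:34 AM on June 3

Target arrival in UTC: 2:39 PM − 10:30 = 4:09 AM on Jun 3.
Subtract 6 hours 35 minutes → departure 9:34 PM UTC on Jun 2.
Brisbane is UTC+10:00: 9:34 PM + 10:00 = 7:34 AM on Jun 3.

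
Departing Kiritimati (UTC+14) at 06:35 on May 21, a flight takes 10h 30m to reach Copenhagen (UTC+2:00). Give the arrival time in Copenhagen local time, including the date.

Convert departure to UTC: 06:35 − 14:00 = 16:35 UTC on May 20.
Add 10 hours and 30 minutes travel time → 03:05 UTC (May 21).
Copenhagen is UTC+2:00, so local arrival = 03:05 + 2:00 = 05:05 on May 21.

05:05 on May 21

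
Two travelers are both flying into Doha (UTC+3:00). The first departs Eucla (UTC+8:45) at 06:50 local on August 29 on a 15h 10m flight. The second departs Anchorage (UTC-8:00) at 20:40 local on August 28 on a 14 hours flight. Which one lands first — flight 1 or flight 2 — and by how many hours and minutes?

the first, by 5 hours 25 minutes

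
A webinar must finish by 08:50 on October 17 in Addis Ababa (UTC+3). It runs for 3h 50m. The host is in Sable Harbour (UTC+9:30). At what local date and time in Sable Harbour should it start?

11:30 on October 17

Target end time in UTC: 08:50 − 3:00 = 05:50 on Oct 17.
Subtract 3 hours 50 minutes → start 02:00 UTC on Oct 17.
Sable Harbour is UTC+9:30: 02:00 + 9:30 = 11:30 on Oct 17.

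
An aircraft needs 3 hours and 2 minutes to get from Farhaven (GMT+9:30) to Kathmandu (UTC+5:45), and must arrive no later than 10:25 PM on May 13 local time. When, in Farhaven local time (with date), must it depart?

Target arrival in UTC: 10:25 PM − 5:45 = 4:40 PM on May 13.
Subtract 3 hours and 2 minutes → departure 1:38 PM UTC on May 13.
Farhaven is UTC+9:30: 1:38 PM + 9:30 = 11:08 PM on May 13.

11:08 PM on May 13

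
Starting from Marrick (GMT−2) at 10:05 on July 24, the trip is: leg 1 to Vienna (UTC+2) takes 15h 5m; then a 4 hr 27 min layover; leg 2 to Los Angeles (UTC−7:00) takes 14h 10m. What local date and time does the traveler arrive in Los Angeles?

Convert departure to UTC: 10:05 + 2:00 = 12:05 UTC on Jul 24.
Add 15 hours 5 minutes leg 1 → 03:10 UTC (Jul 25).
Add 4 hours and 27 minutes layover in Vienna → 07:37 UTC.
Add 14 hours 10 minutes leg 2 → 21:47 UTC.
Los Angeles is UTC−7:00, so local arrival = 21:47 − 7:00 = 14:47 on Jul 25.

14:47 on July 25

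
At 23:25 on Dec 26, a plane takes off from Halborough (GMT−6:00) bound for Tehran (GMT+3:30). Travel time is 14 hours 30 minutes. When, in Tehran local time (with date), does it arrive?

23:25 on December 27

Convert departure to UTC: 23:25 + 6:00 = 05:25 UTC on Dec 27.
Add 14 hours and 30 minutes travel time → 19:55 UTC.
Tehran is UTC+3:30, so local arrival = 19:55 + 3:30 = 23:25 on Dec 27.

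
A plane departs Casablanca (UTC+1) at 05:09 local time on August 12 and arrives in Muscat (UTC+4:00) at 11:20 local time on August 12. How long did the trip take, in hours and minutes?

3 hours 11 minutes

Departure in UTC: 05:09 − 1:00 = 04:09 on Aug 12.
Arrival in UTC: 11:20 − 4:00 = 07:20 on Aug 12.
Elapsed = 07:20 − 04:09 = 3 hours 11 minutes.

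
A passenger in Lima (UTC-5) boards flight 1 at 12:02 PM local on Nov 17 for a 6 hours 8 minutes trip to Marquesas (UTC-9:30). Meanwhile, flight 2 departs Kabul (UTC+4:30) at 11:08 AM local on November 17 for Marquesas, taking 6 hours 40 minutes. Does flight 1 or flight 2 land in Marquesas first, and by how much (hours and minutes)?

Flight 1 in UTC: 12:02 PM + 5:00 = 5:02 PM on Nov 17.
+6 hours and 8 minutes → arrive 11:10 PM UTC on Nov 17.
Flight 2 in UTC: 11:08 AM − 4:30 = 6:38 AM on Nov 17.
+6 hours 40 minutes → arrive 1:18 PM UTC on Nov 17.
Flight 2 lands earlier by 9 hours 52 minutes.

the second, by 9 hours 52 minutes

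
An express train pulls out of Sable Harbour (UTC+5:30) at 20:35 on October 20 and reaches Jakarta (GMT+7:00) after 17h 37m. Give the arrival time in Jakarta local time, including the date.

Convert departure to UTC: 20:35 − 5:30 = 15:05 UTC on Oct 20.
Add 17 hours and 37 minutes travel time → 08:42 UTC (Oct 21).
Jakarta is UTC+7:00, so local arrival = 08:42 + 7:00 = 15:42 on Oct 21.

15:42 on October 21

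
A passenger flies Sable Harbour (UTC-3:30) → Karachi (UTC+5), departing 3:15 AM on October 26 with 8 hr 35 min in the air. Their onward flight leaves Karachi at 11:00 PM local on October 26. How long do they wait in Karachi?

Convert departure to UTC: 3:15 AM + 3:30 = 6:45 AM UTC on Oct 26.
Add 8 hours and 35 minutes flight time → 3:20 PM UTC.
Karachi is UTC+5:00, so local arrival = 3:20 PM + 5:00 = 8:20 PM on Oct 26.
Layover = 11:00 PM − 8:20 PM = 2 hours 40 minutes.

2 hours 40 minutes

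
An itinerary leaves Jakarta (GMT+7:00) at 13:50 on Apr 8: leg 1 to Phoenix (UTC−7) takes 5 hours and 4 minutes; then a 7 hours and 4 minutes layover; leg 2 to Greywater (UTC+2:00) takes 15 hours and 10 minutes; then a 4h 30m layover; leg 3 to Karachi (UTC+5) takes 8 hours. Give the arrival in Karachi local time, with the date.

03:38 on Apr 10

Convert departure to UTC: 13:50 − 7:00 = 06:50 UTC on Apr 8.
Add 5 hours 4 minutes leg 1 → 11:54 UTC.
Add 7 hours and 4 minutes layover in Phoenix → 18:58 UTC.
Add 15 hours 10 minutes leg 2 → 10:08 UTC (Apr 9).
Add 4 hours and 30 minutes layover in Greywater → 14:38 UTC.
Add 8 hours leg 3 → 22:38 UTC.
Karachi is UTC+5:00, so local arrival = 22:38 + 5:00 = 03:38 on Apr 10.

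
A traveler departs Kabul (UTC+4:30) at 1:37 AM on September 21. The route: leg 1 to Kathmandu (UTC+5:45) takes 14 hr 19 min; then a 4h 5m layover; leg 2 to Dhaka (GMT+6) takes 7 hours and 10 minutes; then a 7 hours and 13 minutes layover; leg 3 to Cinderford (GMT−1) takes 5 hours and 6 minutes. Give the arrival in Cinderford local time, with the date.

10:00 AM on September 22

Convert departure to UTC: 1:37 AM − 4:30 = 9:07 PM UTC on Sep 20.
Add 14 hours 19 minutes leg 1 → 11:26 AM UTC (Sep 21).
Add 4 hours 5 minutes layover in Kathmandu → 3:31 PM UTC.
Add 7 hours 10 minutes leg 2 → 10:41 PM UTC.
Add 7 hours and 13 minutes layover in Dhaka → 5:54 AM UTC (Sep 22).
Add 5 hours and 6 minutes leg 3 → 11:00 AM UTC.
Cinderford is UTC−1:00, so local arrival = 11:00 AM − 1:00 = 10:00 AM on Sep 22.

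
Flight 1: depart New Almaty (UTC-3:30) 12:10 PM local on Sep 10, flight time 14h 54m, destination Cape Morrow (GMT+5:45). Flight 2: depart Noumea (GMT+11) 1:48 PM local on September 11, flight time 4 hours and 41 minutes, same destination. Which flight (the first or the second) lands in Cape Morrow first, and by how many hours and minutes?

the first, by 55 minutes

Flight 1 in UTC: 12:10 PM + 3:30 = 3:40 PM on Sep 10.
+14 hours and 54 minutes → arrive 6:34 AM UTC on Sep 11.
Flight 2 in UTC: 1:48 PM − 11:00 = 2:48 AM on Sep 11.
+4 hours and 41 minutes → arrive 7:29 AM UTC on Sep 11.
Flight 1 lands earlier by 55 minutes.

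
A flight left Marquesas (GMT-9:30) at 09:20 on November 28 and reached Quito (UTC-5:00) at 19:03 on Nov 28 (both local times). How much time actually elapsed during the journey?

Departure in UTC: 09:20 + 9:30 = 18:50 on Nov 28.
Arrival in UTC: 19:03 + 5:00 = 00:03 on Nov 29.
Elapsed = 00:03 − 18:50 (+1 day) = 5 hours 13 minutes.

5 hours 13 minutes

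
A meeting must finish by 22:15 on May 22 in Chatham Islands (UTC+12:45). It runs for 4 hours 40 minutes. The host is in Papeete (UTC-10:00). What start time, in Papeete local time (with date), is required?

Target end time in UTC: 22:15 − 12:45 = 09:30 on May 22.
Subtract 4 hours 40 minutes → start 04:50 UTC on May 22.
Papeete is UTC−10:00: 04:50 − 10:00 = 18:50 on May 21.

18:50 on May 21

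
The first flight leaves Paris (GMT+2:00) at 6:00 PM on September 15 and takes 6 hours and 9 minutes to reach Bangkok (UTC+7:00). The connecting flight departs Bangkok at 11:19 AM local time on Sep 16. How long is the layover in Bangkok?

6 hours 10 minutes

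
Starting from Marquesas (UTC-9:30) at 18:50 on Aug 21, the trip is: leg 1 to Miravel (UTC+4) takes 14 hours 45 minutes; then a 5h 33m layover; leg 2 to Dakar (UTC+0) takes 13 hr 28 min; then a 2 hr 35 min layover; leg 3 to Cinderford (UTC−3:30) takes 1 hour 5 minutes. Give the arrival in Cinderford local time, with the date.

14:16 on August 23

Convert departure to UTC: 18:50 + 9:30 = 04:20 UTC on Aug 22.
Add 14 hours and 45 minutes leg 1 → 19:05 UTC.
Add 5 hours 33 minutes layover in Miravel → 00:38 UTC (Aug 23).
Add 13 hours 28 minutes leg 2 → 14:06 UTC.
Add 2 hours 35 minutes layover in Dakar → 16:41 UTC.
Add 1 hour and 5 minutes leg 3 → 17:46 UTC.
Cinderford is UTC−3:30, so local arrival = 17:46 − 3:30 = 14:16 on Aug 23.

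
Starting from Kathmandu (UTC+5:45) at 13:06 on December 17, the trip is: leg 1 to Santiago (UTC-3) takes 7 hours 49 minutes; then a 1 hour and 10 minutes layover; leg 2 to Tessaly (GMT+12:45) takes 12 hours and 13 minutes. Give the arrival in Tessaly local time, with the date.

17:18 on December 18

Convert departure to UTC: 13:06 − 5:45 = 07:21 UTC on Dec 17.
Add 7 hours 49 minutes leg 1 → 15:10 UTC.
Add 1 hour and 10 minutes layover in Santiago → 16:20 UTC.
Add 12 hours 13 minutes leg 2 → 04:33 UTC (Dec 18).
Tessaly is UTC+12:45, so local arrival = 04:33 + 12:45 = 17:18 on Dec 18.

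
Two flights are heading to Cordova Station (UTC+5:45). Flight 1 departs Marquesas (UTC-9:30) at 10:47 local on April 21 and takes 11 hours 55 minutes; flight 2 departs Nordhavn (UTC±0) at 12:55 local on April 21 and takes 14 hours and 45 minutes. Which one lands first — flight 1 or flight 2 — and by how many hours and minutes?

Flight 1 in UTC: 10:47 + 9:30 = 20:17 on Apr 21.
+11 hours and 55 minutes → arrive 08:12 UTC on Apr 22.
Flight 2 departs at 12:55 UTC (Apr 21).
+14 hours and 45 minutes → arrive 03:40 UTC on Apr 22.
Flight 2 lands earlier by 4 hours 32 minutes.

the second, by 4 hours 32 minutes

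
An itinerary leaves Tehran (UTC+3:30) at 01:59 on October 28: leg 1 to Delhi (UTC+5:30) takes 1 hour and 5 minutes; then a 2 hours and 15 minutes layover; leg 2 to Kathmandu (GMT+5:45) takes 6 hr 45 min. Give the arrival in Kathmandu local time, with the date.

14:19 on October 28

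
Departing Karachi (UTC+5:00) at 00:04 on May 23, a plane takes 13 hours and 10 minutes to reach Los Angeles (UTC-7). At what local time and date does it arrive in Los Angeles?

Convert departure to UTC: 00:04 − 5:00 = 19:04 UTC on May 22.
Add 13 hours and 10 minutes travel time → 08:14 UTC (May 23).
Los Angeles is UTC−7:00, so local arrival = 08:14 − 7:00 = 01:14 on May 23.

01:14 on May 23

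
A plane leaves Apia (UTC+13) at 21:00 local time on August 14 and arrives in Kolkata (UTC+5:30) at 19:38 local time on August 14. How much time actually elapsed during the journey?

Departure in UTC: 21:00 − 13:00 = 08:00 on Aug 14.
Arrival in UTC: 19:38 − 5:30 = 14:08 on Aug 14.
Elapsed = 14:08 − 08:00 = 6 hours 8 minutes.

6 hours 8 minutes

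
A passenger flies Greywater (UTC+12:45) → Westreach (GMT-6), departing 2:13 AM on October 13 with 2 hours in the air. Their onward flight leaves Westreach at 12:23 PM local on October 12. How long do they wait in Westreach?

2 hours 55 minutes

Convert departure to UTC: 2:13 AM − 12:45 = 1:28 PM UTC on Oct 12.
Add 2 hours flight time → 3:28 PM UTC.
Westreach is UTC−6:00, so local arrival = 3:28 PM − 6:00 = 9:28 AM on Oct 12.
Layover = 12:23 PM − 9:28 AM = 2 hours 55 minutes.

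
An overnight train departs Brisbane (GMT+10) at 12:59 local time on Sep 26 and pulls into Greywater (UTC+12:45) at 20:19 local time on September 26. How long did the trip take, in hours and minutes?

4 hours 35 minutes

Departure in UTC: 12:59 − 10:00 = 02:59 on Sep 26.
Arrival in UTC: 20:19 − 12:45 = 07:34 on Sep 26.
Elapsed = 07:34 − 02:59 = 4 hours 35 minutes.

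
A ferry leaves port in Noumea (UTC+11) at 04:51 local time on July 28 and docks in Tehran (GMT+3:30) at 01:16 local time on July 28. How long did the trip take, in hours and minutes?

3 hours 55 minutes

Departure in UTC: 04:51 − 11:00 = 17:51 on Jul 27.
Arrival in UTC: 01:16 − 3:30 = 21:46 on Jul 27.
Elapsed = 21:46 − 17:51 = 3 hours 55 minutes.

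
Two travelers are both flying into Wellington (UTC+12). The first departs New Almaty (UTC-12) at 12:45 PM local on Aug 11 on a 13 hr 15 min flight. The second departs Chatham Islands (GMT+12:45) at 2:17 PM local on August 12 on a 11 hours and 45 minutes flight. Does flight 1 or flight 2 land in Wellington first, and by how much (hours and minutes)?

Flight 1 in UTC: 12:45 PM + 12:00 = 12:45 AM on Aug 12.
+13 hours and 15 minutes → arrive 2:00 PM UTC on Aug 12.
Flight 2 in UTC: 2:17 PM − 12:45 = 1:32 AM on Aug 12.
+11 hours 45 minutes → arrive 1:17 PM UTC on Aug 12.
Flight 2 lands earlier by 43 minutes.

the second, by 43 minutes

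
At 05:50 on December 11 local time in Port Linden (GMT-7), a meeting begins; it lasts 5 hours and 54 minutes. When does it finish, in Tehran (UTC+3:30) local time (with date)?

22:14 on Dec 11

Convert start to UTC: 05:50 + 7:00 = 12:50 UTC on Dec 11.
Add 5 hours and 54 minutes duration → 18:44 UTC.
Tehran is UTC+3:30, so local end time = 18:44 + 3:30 = 22:14 on Dec 11.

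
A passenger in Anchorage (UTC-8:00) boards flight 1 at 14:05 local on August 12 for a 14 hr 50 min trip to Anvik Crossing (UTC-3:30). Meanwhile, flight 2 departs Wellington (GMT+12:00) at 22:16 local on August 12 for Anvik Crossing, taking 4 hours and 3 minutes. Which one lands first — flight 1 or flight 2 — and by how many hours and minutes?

the second, by 22 hours 36 minutes

Flight 1 in UTC: 14:05 + 8:00 = 22:05 on Aug 12.
+14 hours and 50 minutes → arrive 12:55 UTC on Aug 13.
Flight 2 in UTC: 22:16 − 12:00 = 10:16 on Aug 12.
+4 hours and 3 minutes → arrive 14:19 UTC on Aug 12.
Flight 2 lands earlier by 22 hours 36 minutes.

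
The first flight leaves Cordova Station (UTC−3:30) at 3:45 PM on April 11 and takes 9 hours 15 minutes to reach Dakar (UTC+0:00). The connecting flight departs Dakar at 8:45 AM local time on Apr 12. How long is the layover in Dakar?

Convert departure to UTC: 3:45 PM + 3:30 = 7:15 PM UTC on Apr 11.
Add 9 hours 15 minutes flight time → 4:30 AM UTC (Apr 12).
Dakar is UTC+0, so local arrival is the same: 4:30 AM on Apr 12.
Layover = 8:45 AM − 4:30 AM = 4 hours 15 minutes.

4 hours 15 minutes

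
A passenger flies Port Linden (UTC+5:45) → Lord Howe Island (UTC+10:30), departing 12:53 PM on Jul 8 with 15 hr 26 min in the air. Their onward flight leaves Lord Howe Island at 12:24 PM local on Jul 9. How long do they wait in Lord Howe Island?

Convert departure to UTC: 12:53 PM − 5:45 = 7:08 AM UTC on Jul 8.
Add 15 hours and 26 minutes flight time → 10:34 PM UTC.
Lord Howe Island is UTC+10:30, so local arrival = 10:34 PM + 10:30 = 9:04 AM on Jul 9.
Layover = 12:24 PM − 9:04 AM = 3 hours 20 minutes.

3 hours 20 minutes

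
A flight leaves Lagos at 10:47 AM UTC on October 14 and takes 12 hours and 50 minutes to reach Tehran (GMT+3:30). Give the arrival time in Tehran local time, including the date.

3:07 AM on October 15

Departure is given in UTC: 10:47 AM on Oct 14.
Add 12 hours 50 minutes → 11:37 PM UTC.
Tehran is UTC+3:30: 11:37 PM + 3:30 = 3:07 AM on Oct 15.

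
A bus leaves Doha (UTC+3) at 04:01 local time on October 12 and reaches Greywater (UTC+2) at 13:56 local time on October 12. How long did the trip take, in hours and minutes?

10 hours 55 minutes

Departure in UTC: 04:01 − 3:00 = 01:01 on Oct 12.
Arrival in UTC: 13:56 − 2:00 = 11:56 on Oct 12.
Elapsed = 11:56 − 01:01 = 10 hours 55 minutes.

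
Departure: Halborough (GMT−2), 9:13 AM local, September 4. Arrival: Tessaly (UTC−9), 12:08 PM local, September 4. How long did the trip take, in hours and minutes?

Tessaly is 7:00 behind Halborough.
Clock-face elapsed time (ignoring zones) is 2 hours 55 minutes.
Actual elapsed = 2 hours 55 minutes + 7:00 = 9 hours 55 minutes.

9 hours 55 minutes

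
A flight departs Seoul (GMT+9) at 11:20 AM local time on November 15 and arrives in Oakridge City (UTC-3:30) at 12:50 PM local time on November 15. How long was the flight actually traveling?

Departure in UTC: 11:20 AM − 9:00 = 2:20 AM on Nov 15.
Arrival in UTC: 12:50 PM + 3:30 = 4:20 PM on Nov 15.
Elapsed = 4:20 PM − 2:20 AM = 14 hours.

14 hours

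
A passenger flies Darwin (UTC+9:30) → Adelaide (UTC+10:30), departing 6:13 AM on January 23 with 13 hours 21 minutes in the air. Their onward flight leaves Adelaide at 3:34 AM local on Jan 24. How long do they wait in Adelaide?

Convert departure to UTC: 6:13 AM − 9:30 = 8:43 PM UTC on Jan 22.
Add 13 hours and 21 minutes flight time → 10:04 AM UTC (Jan 23).
Adelaide is UTC+10:30, so local arrival = 10:04 AM + 10:30 = 8:34 PM on Jan 23.
Layover = 3:34 AM − 8:34 PM (+1 day) = 7 hours.

7 hours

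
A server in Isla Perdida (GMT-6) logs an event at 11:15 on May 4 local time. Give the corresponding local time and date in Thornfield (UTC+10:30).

03:45 on May 5

In UTC: 11:15 + 6:00 = 17:15 on May 4.
Thornfield is UTC+10:30: 17:15 + 10:30 = 03:45 on May 5.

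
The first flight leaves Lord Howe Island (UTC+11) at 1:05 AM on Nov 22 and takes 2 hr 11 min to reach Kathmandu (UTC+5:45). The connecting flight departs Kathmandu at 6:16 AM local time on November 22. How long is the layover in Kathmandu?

Convert departure to UTC: 1:05 AM − 11:00 = 2:05 PM UTC on Nov 21.
Add 2 hours 11 minutes flight time → 4:16 PM UTC.
Kathmandu is UTC+5:45, so local arrival = 4:16 PM + 5:45 = 10:01 PM on Nov 21.
Layover = 6:16 AM − 10:01 PM (+1 day) = 8 hours 15 minutes.

8 hours 15 minutes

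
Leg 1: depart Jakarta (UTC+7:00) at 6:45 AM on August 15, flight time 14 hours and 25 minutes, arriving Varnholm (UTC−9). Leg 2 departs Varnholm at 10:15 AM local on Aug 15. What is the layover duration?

Convert departure to UTC: 6:45 AM − 7:00 = 11:45 PM UTC on Aug 14.
Add 14 hours 25 minutes flight time → 2:10 PM UTC (Aug 15).
Varnholm is UTC−9:00, so local arrival = 2:10 PM − 9:00 = 5:10 AM on Aug 15.
Layover = 10:15 AM − 5:10 AM = 5 hours 5 minutes.

5 hours 5 minutes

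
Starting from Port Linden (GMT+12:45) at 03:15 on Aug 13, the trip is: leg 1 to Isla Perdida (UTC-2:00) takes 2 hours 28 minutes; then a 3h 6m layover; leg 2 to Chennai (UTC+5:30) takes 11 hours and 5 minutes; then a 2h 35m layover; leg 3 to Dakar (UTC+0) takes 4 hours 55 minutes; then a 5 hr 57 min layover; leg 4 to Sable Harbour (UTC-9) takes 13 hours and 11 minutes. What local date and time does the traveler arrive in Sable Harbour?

Convert departure to UTC: 03:15 − 12:45 = 14:30 UTC on Aug 12.
Add 2 hours and 28 minutes leg 1 → 16:58 UTC.
Add 3 hours and 6 minutes layover in Isla Perdida → 20:04 UTC.
Add 11 hours and 5 minutes leg 2 → 07:09 UTC (Aug 13).
Add 2 hours 35 minutes layover in Chennai → 09:44 UTC.
Add 4 hours 55 minutes leg 3 → 14:39 UTC.
Add 5 hours and 57 minutes layover in Dakar → 20:36 UTC.
Add 13 hours 11 minutes leg 4 → 09:47 UTC (Aug 14).
Sable Harbour is UTC−9:00, so local arrival = 09:47 − 9:00 = 00:47 on Aug 14.

00:47 on August 14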